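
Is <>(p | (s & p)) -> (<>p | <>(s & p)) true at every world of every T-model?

Tableau for the negation ~(<>(p | (s & p)) -> (<>p | <>(s & p))):
1. ~(<>(p | (s & p)) -> (<>p | <>(s & p))), w0
2. <>(p | (s & p)), w0   [~->-rule on 1]
3. ~(<>p | <>(s & p)), w0   [~->-rule on 1]
4. ~<>p, w0   [~|-rule on 3]
5. ~<>(s & p), w0   [~|-rule on 3]
6. ~p, w0   [~<>-rule on 4 via w0Rw0]
7. ~(s & p), w0   [~<>-rule on 5 via w0Rw0]
8. p | (s & p), w1   [<>-rule on 2: fresh world w1, w0Rw1]
9. ~p, w1   [~<>-rule on 4 via w0Rw1]
10. ~(s & p), w1   [~<>-rule on 5 via w0Rw1]
11. s & p, w1   [|-rule on 8 (branches; this branch)]
12. s, w1   [&-rule on 11]
13. p, w1   [&-rule on 11]
Accessibility: w0Rw0, w0Rw1, w1Rw1
Branch closes: p and ~p both at w1.
Every branch of the negation's tableau closes; the branch above is one of them.

Valid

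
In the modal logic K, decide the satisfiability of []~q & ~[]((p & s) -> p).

Unsatisfiable

1. []~q & ~[]((p & s) -> p), 0
2. []~q, 0   [&-rule on 1]
3. ~[]((p & s) -> p), 0   [&-rule on 1]
4. ~((p & s) -> p), 1   [~[]-rule on 3: fresh world 1, 0R1]
5. p & s, 1   [~->-rule on 4]
6. ~p, 1   [~->-rule on 4]
7. p, 1   [&-rule on 5]
8. s, 1   [&-rule on 5]
Accessibility: 0R1
Branch closes: p and ~p both at 1.
Every branch closes; the branch above is one of them.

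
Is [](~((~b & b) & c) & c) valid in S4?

No, not valid

Tableau for the negation ~[](~((~b & b) & c) & c):
1. ~[](~((~b & b) & c) & c), u
2. ~(~((~b & b) & c) & c), v
3. ~c, v
Accessibility: uRu, uRv, vRv
The negation has an open branch (countermodel exists).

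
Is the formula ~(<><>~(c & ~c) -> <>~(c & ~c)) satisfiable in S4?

1. ~(<><>~(c & ~c) -> <>~(c & ~c)), u
2. <><>~(c & ~c), u
3. ~<>~(c & ~c), u
4. c & ~c, u
5. c, u
6. ~c, u
Accessibility: uRu
Branch closes: c and ~c both at u.
(One branch shown.) All branches close.

Unsatisfiable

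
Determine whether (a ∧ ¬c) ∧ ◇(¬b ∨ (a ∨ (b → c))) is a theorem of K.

Tableau for the negation ¬((a ∧ ¬c) ∧ ◇(¬b ∨ (a ∨ (b → c)))):
1. ¬((a ∧ ¬c) ∧ ◇(¬b ∨ (a ∨ (b → c)))), w0
2. ¬◇(¬b ∨ (a ∨ (b → c))), w0
The negation has an open branch (countermodel exists).

Invalid (countermodel exists)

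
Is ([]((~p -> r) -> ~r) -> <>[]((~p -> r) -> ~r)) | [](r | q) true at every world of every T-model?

Valid in T

Tableau for the negation ~(([]((~p -> r) -> ~r) -> <>[]((~p -> r) -> ~r)) | [](r | q)):
1. ~(([]((~p -> r) -> ~r) -> <>[]((~p -> r) -> ~r)) | [](r | q)), 0
2. ~([]((~p -> r) -> ~r) -> <>[]((~p -> r) -> ~r)), 0
3. ~[](r | q), 0
4. []((~p -> r) -> ~r), 0
5. ~<>[]((~p -> r) -> ~r), 0
6. (~p -> r) -> ~r, 0
7. ~[]((~p -> r) -> ~r), 0
8. ~(~p -> r), 0
9. ~p, 0
10. ~r, 0
11. ~(r | q), 1
12. ~r, 1
13. ~q, 1
14. (~p -> r) -> ~r, 1
15. ~[]((~p -> r) -> ~r), 1
16. ~(~p -> r), 1
17. ~p, 1
18. ~((~p -> r) -> ~r), 2
19. ~p -> r, 2
20. r, 2
21. (~p -> r) -> ~r, 2
22. ~[]((~p -> r) -> ~r), 2
23. ~(~p -> r), 2
24. ~p, 2
25. ~r, 2
Accessibility: 0R0, 0R1, 0R2, 1R1, 2R2
Branch closes: r and ~r both at 2.
All branches of the negation close; one closing branch shown above.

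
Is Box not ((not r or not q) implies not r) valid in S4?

No, not valid

Tableau for the negation not Box not ((not r or not q) implies not r):
1. not Box not ((not r or not q) implies not r), w0
2. (not r or not q) implies not r, w1   [neg-Box-rule on 1: fresh world w1, w0Rw1]
3. not r, w1   [implies-rule on 2 (branches; this branch)]
Accessibility: w0Rw0, w0Rw1, w1Rw1
The negation has an open branch (countermodel exists).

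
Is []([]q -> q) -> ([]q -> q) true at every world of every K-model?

Tableau for the negation ~([]([]q -> q) -> ([]q -> q)):
1. ~([]([]q -> q) -> ([]q -> q)), 0
2. []([]q -> q), 0   [~->-rule on 1]
3. ~([]q -> q), 0   [~->-rule on 1]
4. []q, 0   [~->-rule on 3]
5. ~q, 0   [~->-rule on 3]
The negation has an open branch (countermodel exists).

Invalid (countermodel exists)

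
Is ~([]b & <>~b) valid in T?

Valid

Tableau for the negation []b & <>~b:
1. []b & <>~b, w0
2. []b, w0
3. <>~b, w0
4. b, w0
5. ~b, w1
6. b, w1
Accessibility: w0Rw0, w0Rw1, w1Rw1
Branch closes: b and ~b both at w1.
All branches of the negation close; one closing branch shown above.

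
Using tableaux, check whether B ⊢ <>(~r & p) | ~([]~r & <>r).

Valid in B

Tableau for the negation ~(<>(~r & p) | ~([]~r & <>r)):
1. ~(<>(~r & p) | ~([]~r & <>r)), w0
2. ~<>(~r & p), w0
3. []~r & <>r, w0
4. []~r, w0
5. <>r, w0
6. ~(~r & p), w0
7. ~r, w0
8. ~p, w0
9. r, w1
10. ~(~r & p), w1
11. ~r, w1
Accessibility: w0Rw0, w0Rw1, w1Rw0, w1Rw1
Branch closes: r and ~r both at w1.
All branches of the negation close; one closing branch shown above.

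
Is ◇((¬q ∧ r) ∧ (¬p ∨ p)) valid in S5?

No, not valid

Tableau for the negation ¬◇((¬q ∧ r) ∧ (¬p ∨ p)):
1. ¬◇((¬q ∧ r) ∧ (¬p ∨ p)), w0
2. ¬((¬q ∧ r) ∧ (¬p ∨ p)), w0
3. ¬(¬q ∧ r), w0
4. ¬r, w0
Accessibility: w0Rw0
The negation has an open branch (countermodel exists).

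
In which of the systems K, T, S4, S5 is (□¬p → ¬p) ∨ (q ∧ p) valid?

T, S4, S5

K-tableau for the negation ¬((□¬p → ¬p) ∨ (q ∧ p)):
1. ¬((□¬p → ¬p) ∨ (q ∧ p)), 0
2. ¬(□¬p → ¬p), 0   [¬∨-rule on 1]
3. ¬(q ∧ p), 0   [¬∨-rule on 1]
4. □¬p, 0   [¬→-rule on 2]
5. p, 0   [¬→-rule on 2]
6. ¬q, 0   [¬∧-rule on 3 (branches; this branch)]
Complete open branch: countermodel on a K-frame, so not valid in K.
T-tableau for the negation ¬((□¬p → ¬p) ∨ (q ∧ p)):
1. ¬((□¬p → ¬p) ∨ (q ∧ p)), 0
2. ¬(□¬p → ¬p), 0   [¬∨-rule on 1]
3. ¬(q ∧ p), 0   [¬∨-rule on 1]
4. □¬p, 0   [¬→-rule on 2]
5. p, 0   [¬→-rule on 2]
6. ¬p, 0   [□-rule on 4 via 0R0]
Accessibility: 0R0
Branch closes: p and ¬p both at 0.
Every branch closes (one shown): valid in T, hence also in S4, S5 (every theorem of T is a theorem of S4 and S5).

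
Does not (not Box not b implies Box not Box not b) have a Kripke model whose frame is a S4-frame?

Satisfiable (open branch found)

1. not (not Box not b implies Box not Box not b), w0
2. not Box not b, w0
3. not Box not Box not b, w0
4. b, w1
5. Box not b, w2
6. not b, w2
Accessibility: w0Rw0, w0Rw1, w0Rw2, w1Rw1, w2Rw2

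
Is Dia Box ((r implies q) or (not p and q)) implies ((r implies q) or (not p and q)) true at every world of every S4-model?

Not valid

Tableau for the negation not (Dia Box ((r implies q) or (not p and q)) implies ((r implies q) or (not p and q))):
1. not (Dia Box ((r implies q) or (not p and q)) implies ((r implies q) or (not p and q))), u
2. Dia Box ((r implies q) or (not p and q)), u
3. not ((r implies q) or (not p and q)), u
4. not (r implies q), u
5. not (not p and q), u
6. r, u
7. not q, u
8. Box ((r implies q) or (not p and q)), v
9. (r implies q) or (not p and q), v
10. not p and q, v
11. not p, v
12. q, v
Accessibility: uRu, uRv, vRv
The negation has an open branch (countermodel exists).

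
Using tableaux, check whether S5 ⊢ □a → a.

Valid in S5

Tableau for the negation ¬(□a → a):
1. ¬(□a → a), 0
2. □a, 0   [¬→-rule on 1]
3. ¬a, 0   [¬→-rule on 1]
4. a, 0   [□-rule on 2 via 0R0]
Accessibility: 0R0
Branch closes: a and ¬a both at 0.
All branches of the negation close; one closing branch shown above.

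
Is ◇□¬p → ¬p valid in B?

Valid

Tableau for the negation ¬(◇□¬p → ¬p):
1. ¬(◇□¬p → ¬p), u
2. ◇□¬p, u
3. p, u
4. □¬p, v
5. ¬p, u
Accessibility: uRu, uRv, vRu, vRv
Branch closes: p and ¬p both at u.
All branches of the negation close; one closing branch shown above.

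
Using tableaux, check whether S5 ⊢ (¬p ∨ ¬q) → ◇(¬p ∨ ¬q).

Yes, valid

Tableau for the negation ¬((¬p ∨ ¬q) → ◇(¬p ∨ ¬q)):
1. ¬((¬p ∨ ¬q) → ◇(¬p ∨ ¬q)), 0
2. ¬p ∨ ¬q, 0
3. ¬◇(¬p ∨ ¬q), 0
4. ¬(¬p ∨ ¬q), 0
5. p, 0
6. q, 0
7. ¬q, 0
Accessibility: 0R0
Branch closes: q and ¬q both at 0.
Every branch of the negation's tableau closes; the branch above is one of them.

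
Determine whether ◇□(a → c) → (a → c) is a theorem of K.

Tableau for the negation ¬(◇□(a → c) → (a → c)):
1. ¬(◇□(a → c) → (a → c)), u
2. ◇□(a → c), u
3. ¬(a → c), u
4. a, u
5. ¬c, u
6. □(a → c), v
Accessibility: uRv
The negation has an open branch (countermodel exists).

Invalid (countermodel exists)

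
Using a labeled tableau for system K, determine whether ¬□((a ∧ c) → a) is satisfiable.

Unsatisfiable

1. ¬□((a ∧ c) → a), 0
2. ¬((a ∧ c) → a), 1   [¬□-rule on 1: fresh world 1, 0R1]
3. a ∧ c, 1   [¬→-rule on 2]
4. ¬a, 1   [¬→-rule on 2]
5. a, 1   [∧-rule on 3]
6. c, 1   [∧-rule on 3]
Accessibility: 0R1
Branch closes: a and ¬a both at 1.
All branches of the tableau close; one closing branch shown above.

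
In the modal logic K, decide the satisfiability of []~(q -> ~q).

Satisfiable (open branch found)

1. []~(q -> ~q), w0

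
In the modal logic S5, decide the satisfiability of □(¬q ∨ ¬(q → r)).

1. □(¬q ∨ ¬(q → r)), w0
2. ¬q ∨ ¬(q → r), w0
3. ¬(q → r), w0
4. q, w0
5. ¬r, w0
Accessibility: w0Rw0

Yes, satisfiable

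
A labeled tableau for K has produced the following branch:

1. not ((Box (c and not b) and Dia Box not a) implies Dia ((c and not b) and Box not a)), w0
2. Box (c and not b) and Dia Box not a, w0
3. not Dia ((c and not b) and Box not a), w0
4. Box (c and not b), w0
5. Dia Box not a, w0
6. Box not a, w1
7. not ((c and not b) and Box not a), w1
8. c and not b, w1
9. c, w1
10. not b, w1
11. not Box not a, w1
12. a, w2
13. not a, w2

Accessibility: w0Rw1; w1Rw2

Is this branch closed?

Both a and not a appear at w2.

Yes, closed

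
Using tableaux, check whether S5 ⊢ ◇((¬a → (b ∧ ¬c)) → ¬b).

Tableau for the negation ¬◇((¬a → (b ∧ ¬c)) → ¬b):
1. ¬◇((¬a → (b ∧ ¬c)) → ¬b), 0
2. ¬((¬a → (b ∧ ¬c)) → ¬b), 0
3. ¬a → (b ∧ ¬c), 0
4. b, 0
5. b ∧ ¬c, 0
6. ¬c, 0
Accessibility: 0R0
The negation has an open branch (countermodel exists).

Not valid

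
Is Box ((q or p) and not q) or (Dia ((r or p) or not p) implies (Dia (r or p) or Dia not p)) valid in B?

Tableau for the negation not (Box ((q or p) and not q) or (Dia ((r or p) or not p) implies (Dia (r or p) or Dia not p))):
1. not (Box ((q or p) and not q) or (Dia ((r or p) or not p) implies (Dia (r or p) or Dia not p))), u
2. not Box ((q or p) and not q), u   [neg-or-rule on 1]
3. not (Dia ((r or p) or not p) implies (Dia (r or p) or Dia not p)), u   [neg-or-rule on 1]
4. Dia ((r or p) or not p), u   [neg-implies-rule on 3]
5. not (Dia (r or p) or Dia not p), u   [neg-implies-rule on 3]
6. not Dia (r or p), u   [neg-or-rule on 5]
7. not Dia not p, u   [neg-or-rule on 5]
8. not (r or p), u   [neg-Dia-rule on 6 via uRu]
9. not r, u   [neg-or-rule on 8]
10. not p, u   [neg-or-rule on 8]
11. p, u   [neg-Dia-rule on 7 via uRu]
Accessibility: uRu
Branch closes: p and not p both at u.
Every branch of the negation's tableau closes; the branch above is one of them.

Yes, valid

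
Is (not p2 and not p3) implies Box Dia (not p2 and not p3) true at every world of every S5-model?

Valid in S5

Tableau for the negation not ((not p2 and not p3) implies Box Dia (not p2 and not p3)):
1. not ((not p2 and not p3) implies Box Dia (not p2 and not p3)), u
2. not p2 and not p3, u   [neg-implies-rule on 1]
3. not Box Dia (not p2 and not p3), u   [neg-implies-rule on 1]
4. not p2, u   [and-rule on 2]
5. not p3, u   [and-rule on 2]
6. not Dia (not p2 and not p3), v   [neg-Box-rule on 3: fresh world v, uRv]
7. not (not p2 and not p3), u   [neg-Dia-rule on 6 via vRu]
8. not (not p2 and not p3), v   [neg-Dia-rule on 6 via vRv]
9. p3, u   [neg-and-rule on 7 (branches; this branch)]
Accessibility: uRu, uRv, vRu, vRv
Branch closes: p3 and not p3 both at u.
Every branch of the negation's tableau closes; the branch above is one of them.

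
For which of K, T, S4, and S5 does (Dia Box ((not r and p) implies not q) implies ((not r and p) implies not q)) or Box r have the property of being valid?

S5

S5-tableau for the negation not ((Dia Box ((not r and p) implies not q) implies ((not r and p) implies not q)) or Box r):
1. not ((Dia Box ((not r and p) implies not q) implies ((not r and p) implies not q)) or Box r), u
2. not (Dia Box ((not r and p) implies not q) implies ((not r and p) implies not q)), u   [neg-or-rule on 1]
3. not Box r, u   [neg-or-rule on 1]
4. Dia Box ((not r and p) implies not q), u   [neg-implies-rule on 2]
5. not ((not r and p) implies not q), u   [neg-implies-rule on 2]
6. not r and p, u   [neg-implies-rule on 5]
7. q, u   [neg-implies-rule on 5]
8. not r, u   [and-rule on 6]
9. p, u   [and-rule on 6]
10. not r, v   [neg-Box-rule on 3: fresh world v, uRv]
11. Box ((not r and p) implies not q), w   [Dia-rule on 4: fresh world w, uRw]
12. (not r and p) implies not q, u   [Box-rule on 11 via wRu]
13. (not r and p) implies not q, v   [Box-rule on 11 via wRv]
14. (not r and p) implies not q, w   [Box-rule on 11 via wRw]
15. not (not r and p), u   [implies-rule on 12 (branches; this branch)]
16. not q, v   [implies-rule on 13 (branches; this branch)]
17. not q, w   [implies-rule on 14 (branches; this branch)]
18. not p, u   [neg-and-rule on 15 (branches; this branch)]
Accessibility: uRu, uRv, uRw, vRu, vRv, vRw, wRu, wRv, wRw
Branch closes: p and not p both at u.
Every branch closes (one shown): valid in S5.
S4-tableau for the negation not ((Dia Box ((not r and p) implies not q) implies ((not r and p) implies not q)) or Box r):
1. not ((Dia Box ((not r and p) implies not q) implies ((not r and p) implies not q)) or Box r), u
2. not (Dia Box ((not r and p) implies not q) implies ((not r and p) implies not q)), u   [neg-or-rule on 1]
3. not Box r, u   [neg-or-rule on 1]
4. Dia Box ((not r and p) implies not q), u   [neg-implies-rule on 2]
5. not ((not r and p) implies not q), u   [neg-implies-rule on 2]
6. not r and p, u   [neg-implies-rule on 5]
7. q, u   [neg-implies-rule on 5]
8. not r, u   [and-rule on 6]
9. p, u   [and-rule on 6]
10. not r, v   [neg-Box-rule on 3: fresh world v, uRv]
11. Box ((not r and p) implies not q), w   [Dia-rule on 4: fresh world w, uRw]
12. (not r and p) implies not q, w   [Box-rule on 11 via wRw]
13. not q, w   [implies-rule on 12 (branches; this branch)]
Accessibility: uRu, uRv, uRw, vRv, wRw
Complete open branch: countermodel on an S4-frame, so not valid in S4, nor in K, T (the same frame is also a K-frame and a T-frame).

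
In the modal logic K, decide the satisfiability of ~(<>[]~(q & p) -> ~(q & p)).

Yes, satisfiable

1. ~(<>[]~(q & p) -> ~(q & p)), 0
2. <>[]~(q & p), 0   [~->-rule on 1]
3. q & p, 0   [~->-rule on 1]
4. q, 0   [&-rule on 3]
5. p, 0   [&-rule on 3]
6. []~(q & p), 1   [<>-rule on 2: fresh world 1, 0R1]
Accessibility: 0R1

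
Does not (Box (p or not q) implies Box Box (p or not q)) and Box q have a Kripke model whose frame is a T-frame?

1. not (Box (p or not q) implies Box Box (p or not q)) and Box q, 0
2. not (Box (p or not q) implies Box Box (p or not q)), 0
3. Box q, 0
4. Box (p or not q), 0
5. not Box Box (p or not q), 0
6. q, 0
7. p or not q, 0
8. p, 0
9. not Box (p or not q), 1
10. q, 1
11. p or not q, 1
12. p, 1
13. not (p or not q), 2
14. not p, 2
15. q, 2
Accessibility: 0R0, 0R1, 1R1, 1R2, 2R2

Satisfiable (open branch found)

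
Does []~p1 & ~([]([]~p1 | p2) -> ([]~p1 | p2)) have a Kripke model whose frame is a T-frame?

Unsatisfiable

1. []~p1 & ~([]([]~p1 | p2) -> ([]~p1 | p2)), w0
2. []~p1, w0
3. ~([]([]~p1 | p2) -> ([]~p1 | p2)), w0
4. []([]~p1 | p2), w0
5. ~([]~p1 | p2), w0
6. ~[]~p1, w0
7. ~p2, w0
8. ~p1, w0
9. []~p1 | p2, w0
10. p1, w1
11. ~p1, w1
Accessibility: w0Rw0, w0Rw1, w1Rw1
Branch closes: p1 and ~p1 both at w1.
(One branch shown.) All branches close.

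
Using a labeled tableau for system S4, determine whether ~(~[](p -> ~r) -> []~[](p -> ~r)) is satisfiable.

1. ~(~[](p -> ~r) -> []~[](p -> ~r)), u
2. ~[](p -> ~r), u
3. ~[]~[](p -> ~r), u
4. ~(p -> ~r), v
5. p, v
6. r, v
7. [](p -> ~r), w
8. p -> ~r, w
9. ~r, w
Accessibility: uRu, uRv, uRw, vRv, wRw

Yes, satisfiable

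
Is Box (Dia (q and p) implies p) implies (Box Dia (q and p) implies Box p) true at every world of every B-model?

Yes, valid

Tableau for the negation not (Box (Dia (q and p) implies p) implies (Box Dia (q and p) implies Box p)):
1. not (Box (Dia (q and p) implies p) implies (Box Dia (q and p) implies Box p)), w0
2. Box (Dia (q and p) implies p), w0
3. not (Box Dia (q and p) implies Box p), w0
4. Box Dia (q and p), w0
5. not Box p, w0
6. Dia (q and p) implies p, w0
7. Dia (q and p), w0
8. p, w0
9. not p, w1
10. Dia (q and p) implies p, w1
11. Dia (q and p), w1
12. not Dia (q and p), w1
13. not (q and p), w0
14. not (q and p), w1
15. not q, w0
16. q and p, w2
17. q, w2
18. p, w2
19. Dia (q and p) implies p, w2
20. Dia (q and p), w2
21. q and p, w3
22. q, w3
23. p, w3
24. not (q and p), w3
25. not p, w3
Accessibility: w0Rw0, w0Rw1, w0Rw2, w1Rw0, w1Rw1, w1Rw3, w2Rw0, w2Rw2, w3Rw1, w3Rw3
Branch closes: p and not p both at w3.
Every branch of the negation's tableau closes; the branch above is one of them.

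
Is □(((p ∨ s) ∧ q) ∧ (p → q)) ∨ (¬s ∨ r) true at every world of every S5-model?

Tableau for the negation ¬(□(((p ∨ s) ∧ q) ∧ (p → q)) ∨ (¬s ∨ r)):
1. ¬(□(((p ∨ s) ∧ q) ∧ (p → q)) ∨ (¬s ∨ r)), w0
2. ¬□(((p ∨ s) ∧ q) ∧ (p → q)), w0
3. ¬(¬s ∨ r), w0
4. s, w0
5. ¬r, w0
6. ¬(((p ∨ s) ∧ q) ∧ (p → q)), w1
7. ¬(p → q), w1
8. p, w1
9. ¬q, w1
Accessibility: w0Rw0, w0Rw1, w1Rw0, w1Rw1
The negation has an open branch (countermodel exists).

No, not valid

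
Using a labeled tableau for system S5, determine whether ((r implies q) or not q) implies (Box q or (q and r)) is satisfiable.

Satisfiable (open branch found)

1. ((r implies q) or not q) implies (Box q or (q and r)), 0
2. Box q or (q and r), 0   [implies-rule on 1 (branches; this branch)]
3. q and r, 0   [or-rule on 2 (branches; this branch)]
4. q, 0   [and-rule on 3]
5. r, 0   [and-rule on 3]
Accessibility: 0R0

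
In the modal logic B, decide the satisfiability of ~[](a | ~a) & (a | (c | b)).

Unsatisfiable

1. ~[](a | ~a) & (a | (c | b)), 0
2. ~[](a | ~a), 0
3. a | (c | b), 0
4. c | b, 0
5. b, 0
6. ~(a | ~a), 1
7. ~a, 1
8. a, 1
Accessibility: 0R0, 0R1, 1R0, 1R1
Branch closes: a and ~a both at 1.
Every branch closes; the branch above is one of them.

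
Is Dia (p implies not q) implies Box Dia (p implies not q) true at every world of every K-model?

Invalid (countermodel exists)

Tableau for the negation not (Dia (p implies not q) implies Box Dia (p implies not q)):
1. not (Dia (p implies not q) implies Box Dia (p implies not q)), 0
2. Dia (p implies not q), 0
3. not Box Dia (p implies not q), 0
4. p implies not q, 1
5. not q, 1
6. not Dia (p implies not q), 2
Accessibility: 0R1, 0R2
The negation has an open branch (countermodel exists).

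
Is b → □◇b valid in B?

Yes, valid

Tableau for the negation ¬(b → □◇b):
1. ¬(b → □◇b), u
2. b, u   [¬→-rule on 1]
3. ¬□◇b, u   [¬→-rule on 1]
4. ¬◇b, v   [¬□-rule on 3: fresh world v, uRv]
5. ¬b, u   [¬◇-rule on 4 via vRu]
Accessibility: uRu, uRv, vRu, vRv
Branch closes: b and ¬b both at u.
All branches of the negation close; one closing branch shown above.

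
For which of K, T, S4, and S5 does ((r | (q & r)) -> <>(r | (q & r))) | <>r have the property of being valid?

T, S4, S5

K-tableau for the negation ~(((r | (q & r)) -> <>(r | (q & r))) | <>r):
1. ~(((r | (q & r)) -> <>(r | (q & r))) | <>r), 0
2. ~((r | (q & r)) -> <>(r | (q & r))), 0
3. ~<>r, 0
4. r | (q & r), 0
5. ~<>(r | (q & r)), 0
6. q & r, 0
7. q, 0
8. r, 0
Complete open branch: countermodel on a K-frame, so not valid in K.
T-tableau for the negation ~(((r | (q & r)) -> <>(r | (q & r))) | <>r):
1. ~(((r | (q & r)) -> <>(r | (q & r))) | <>r), 0
2. ~((r | (q & r)) -> <>(r | (q & r))), 0
3. ~<>r, 0
4. r | (q & r), 0
5. ~<>(r | (q & r)), 0
6. ~r, 0
7. ~(r | (q & r)), 0
8. ~(q & r), 0
9. q & r, 0
10. q, 0
11. r, 0
Accessibility: 0R0
Branch closes: r and ~r both at 0.
Every branch closes (one shown): valid in T, hence also in S4, S5 (every theorem of T is a theorem of S4 and S5).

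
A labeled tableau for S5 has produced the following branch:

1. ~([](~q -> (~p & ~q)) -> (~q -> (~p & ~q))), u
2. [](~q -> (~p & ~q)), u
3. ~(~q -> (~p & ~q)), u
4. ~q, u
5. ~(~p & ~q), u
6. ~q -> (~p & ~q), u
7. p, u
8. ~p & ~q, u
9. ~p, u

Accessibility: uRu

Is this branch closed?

Yes, closed

Both p and ~p appear at u.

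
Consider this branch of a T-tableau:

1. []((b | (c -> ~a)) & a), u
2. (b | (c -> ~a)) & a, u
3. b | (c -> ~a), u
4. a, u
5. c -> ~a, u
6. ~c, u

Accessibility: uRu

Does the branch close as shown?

No world carries both an atom and its negation.

Not closed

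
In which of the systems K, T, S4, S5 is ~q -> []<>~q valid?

S4-tableau for the negation ~(~q -> []<>~q):
1. ~(~q -> []<>~q), w0
2. ~q, w0   [~->-rule on 1]
3. ~[]<>~q, w0   [~->-rule on 1]
4. ~<>~q, w1   [~[]-rule on 3: fresh world w1, w0Rw1]
5. q, w1   [~<>-rule on 4 via w1Rw1]
Accessibility: w0Rw0, w0Rw1, w1Rw1
Complete open branch: countermodel on an S4-frame, so not valid in S4, nor in K, T (the same frame is also a K-frame and a T-frame).
S5-tableau for the negation ~(~q -> []<>~q):
1. ~(~q -> []<>~q), w0
2. ~q, w0   [~->-rule on 1]
3. ~[]<>~q, w0   [~->-rule on 1]
4. ~<>~q, w1   [~[]-rule on 3: fresh world w1, w0Rw1]
5. q, w0   [~<>-rule on 4 via w1Rw0]
Accessibility: w0Rw0, w0Rw1, w1Rw0, w1Rw1
Branch closes: q and ~q both at w0.
Every branch closes (one shown): valid in S5.

S5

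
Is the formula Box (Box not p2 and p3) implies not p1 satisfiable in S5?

Satisfiable (open branch found)

1. Box (Box not p2 and p3) implies not p1, 0
2. not p1, 0   [implies-rule on 1 (branches; this branch)]
Accessibility: 0R0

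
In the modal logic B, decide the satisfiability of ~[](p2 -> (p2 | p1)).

1. ~[](p2 -> (p2 | p1)), u
2. ~(p2 -> (p2 | p1)), v
3. p2, v
4. ~(p2 | p1), v
5. ~p2, v
6. ~p1, v
Accessibility: uRu, uRv, vRu, vRv
Branch closes: p2 and ~p2 both at v.
All branches of the tableau close; one closing branch shown above.

No, unsatisfiable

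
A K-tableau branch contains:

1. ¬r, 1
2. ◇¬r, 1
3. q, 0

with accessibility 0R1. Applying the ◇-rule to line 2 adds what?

a fresh world 2 with 1R2, and ¬r at 2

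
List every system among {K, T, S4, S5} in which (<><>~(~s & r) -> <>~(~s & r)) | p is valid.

S4-tableau for the negation ~((<><>~(~s & r) -> <>~(~s & r)) | p):
1. ~((<><>~(~s & r) -> <>~(~s & r)) | p), 0
2. ~(<><>~(~s & r) -> <>~(~s & r)), 0
3. ~p, 0
4. <><>~(~s & r), 0
5. ~<>~(~s & r), 0
6. ~s & r, 0
7. ~s, 0
8. r, 0
9. <>~(~s & r), 1
10. ~s & r, 1
11. ~s, 1
12. r, 1
13. ~(~s & r), 2
14. ~s & r, 2
15. ~s, 2
16. r, 2
17. ~r, 2
Accessibility: 0R0, 0R1, 0R2, 1R1, 1R2, 2R2
Branch closes: r and ~r both at 2.
Every branch closes (one shown): valid in S4, hence also in S5 (every theorem of S4 is a theorem of S5).
T-tableau for the negation ~((<><>~(~s & r) -> <>~(~s & r)) | p):
1. ~((<><>~(~s & r) -> <>~(~s & r)) | p), 0
2. ~(<><>~(~s & r) -> <>~(~s & r)), 0
3. ~p, 0
4. <><>~(~s & r), 0
5. ~<>~(~s & r), 0
6. ~s & r, 0
7. ~s, 0
8. r, 0
9. <>~(~s & r), 1
10. ~s & r, 1
11. ~s, 1
12. r, 1
13. ~(~s & r), 2
14. ~r, 2
Accessibility: 0R0, 0R1, 1R1, 1R2, 2R2
Complete open branch: countermodel on a T-frame, so not valid in T, nor in K (the same frame is also a K-frame).

S4, S5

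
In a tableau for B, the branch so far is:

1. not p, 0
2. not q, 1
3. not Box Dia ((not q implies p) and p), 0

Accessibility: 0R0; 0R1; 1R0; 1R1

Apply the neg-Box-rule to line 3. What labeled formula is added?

a fresh world 2 with 0R2, and not Dia ((not q implies p) and p) at 2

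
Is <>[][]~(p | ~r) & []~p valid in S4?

Tableau for the negation ~(<>[][]~(p | ~r) & []~p):
1. ~(<>[][]~(p | ~r) & []~p), 0
2. ~[]~p, 0
3. p, 1
Accessibility: 0R0, 0R1, 1R1
The negation has an open branch (countermodel exists).

Invalid (countermodel exists)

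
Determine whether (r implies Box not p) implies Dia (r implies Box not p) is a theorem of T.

Valid

Tableau for the negation not ((r implies Box not p) implies Dia (r implies Box not p)):
1. not ((r implies Box not p) implies Dia (r implies Box not p)), w0
2. r implies Box not p, w0   [neg-implies-rule on 1]
3. not Dia (r implies Box not p), w0   [neg-implies-rule on 1]
4. not (r implies Box not p), w0   [neg-Dia-rule on 3 via w0Rw0]
5. r, w0   [neg-implies-rule on 4]
6. not Box not p, w0   [neg-implies-rule on 4]
7. Box not p, w0   [implies-rule on 2 (branches; this branch)]
8. not p, w0   [Box-rule on 7 via w0Rw0]
9. p, w1   [neg-Box-rule on 6: fresh world w1, w0Rw1]
10. not (r implies Box not p), w1   [neg-Dia-rule on 3 via w0Rw1]
11. r, w1   [neg-implies-rule on 10]
12. not Box not p, w1   [neg-implies-rule on 10]
13. not p, w1   [Box-rule on 7 via w0Rw1]
Accessibility: w0Rw0, w0Rw1, w1Rw1
Branch closes: p and not p both at w1.
All branches of the negation close; one closing branch shown above.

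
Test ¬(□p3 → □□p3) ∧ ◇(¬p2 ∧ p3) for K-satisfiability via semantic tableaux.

Satisfiable (open branch found)

1. ¬(□p3 → □□p3) ∧ ◇(¬p2 ∧ p3), w0
2. ¬(□p3 → □□p3), w0
3. ◇(¬p2 ∧ p3), w0
4. □p3, w0
5. ¬□□p3, w0
6. ¬p2 ∧ p3, w1
7. ¬p2, w1
8. p3, w1
9. ¬□p3, w2
10. p3, w2
11. ¬p3, w3
Accessibility: w0Rw1, w0Rw2, w2Rw3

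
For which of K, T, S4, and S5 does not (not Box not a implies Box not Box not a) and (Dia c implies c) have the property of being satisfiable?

S4-tableau for the formula:
1. not (not Box not a implies Box not Box not a) and (Dia c implies c), 0
2. not (not Box not a implies Box not Box not a), 0   [and-rule on 1]
3. Dia c implies c, 0   [and-rule on 1]
4. not Box not a, 0   [neg-implies-rule on 2]
5. not Box not Box not a, 0   [neg-implies-rule on 2]
6. c, 0   [implies-rule on 3 (branches; this branch)]
7. a, 1   [neg-Box-rule on 4: fresh world 1, 0R1]
8. Box not a, 2   [neg-Box-rule on 5: fresh world 2, 0R2]
9. not a, 2   [Box-rule on 8 via 2R2]
Accessibility: 0R0, 0R1, 0R2, 1R1, 2R2
Complete open branch: satisfiable in S4, hence also in K, T (this S4-model is also a K-model and a T-model).
S5-tableau for the formula:
1. not (not Box not a implies Box not Box not a) and (Dia c implies c), 0
2. not (not Box not a implies Box not Box not a), 0   [and-rule on 1]
3. Dia c implies c, 0   [and-rule on 1]
4. not Box not a, 0   [neg-implies-rule on 2]
5. not Box not Box not a, 0   [neg-implies-rule on 2]
6. not Dia c, 0   [implies-rule on 3 (branches; this branch)]
7. not c, 0   [neg-Dia-rule on 6 via 0R0]
8. a, 1   [neg-Box-rule on 4: fresh world 1, 0R1]
9. not c, 1   [neg-Dia-rule on 6 via 0R1]
10. Box not a, 2   [neg-Box-rule on 5: fresh world 2, 0R2]
11. not c, 2   [neg-Dia-rule on 6 via 0R2]
12. not a, 0   [Box-rule on 10 via 2R0]
13. not a, 1   [Box-rule on 10 via 2R1]
Accessibility: 0R0, 0R1, 0R2, 1R0, 1R1, 1R2, 2R0, 2R1, 2R2
Branch closes: a and not a both at 1.
Every branch closes (one shown): unsatisfiable in S5.

K, T, S4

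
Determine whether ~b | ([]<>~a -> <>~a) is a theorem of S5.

Tableau for the negation ~(~b | ([]<>~a -> <>~a)):
1. ~(~b | ([]<>~a -> <>~a)), 0
2. b, 0
3. ~([]<>~a -> <>~a), 0
4. []<>~a, 0
5. ~<>~a, 0
6. <>~a, 0
7. a, 0
8. ~a, 1
9. <>~a, 1
10. a, 1
Accessibility: 0R0, 0R1, 1R0, 1R1
Branch closes: a and ~a both at 1.
Every branch of the negation's tableau closes; the branch above is one of them.

Valid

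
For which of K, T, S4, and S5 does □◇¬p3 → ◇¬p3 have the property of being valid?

K-tableau for the negation ¬(□◇¬p3 → ◇¬p3):
1. ¬(□◇¬p3 → ◇¬p3), u
2. □◇¬p3, u
3. ¬◇¬p3, u
Complete open branch: countermodel on a K-frame, so not valid in K.
T-tableau for the negation ¬(□◇¬p3 → ◇¬p3):
1. ¬(□◇¬p3 → ◇¬p3), u
2. □◇¬p3, u
3. ¬◇¬p3, u
4. ◇¬p3, u
5. p3, u
6. ¬p3, v
7. ◇¬p3, v
8. p3, v
Accessibility: uRu, uRv, vRv
Branch closes: p3 and ¬p3 both at v.
Every branch closes (one shown): valid in T, hence also in S4, S5 (every theorem of T is a theorem of S4 and S5).

T, S4, S5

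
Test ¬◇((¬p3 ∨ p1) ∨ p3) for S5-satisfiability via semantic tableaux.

1. ¬◇((¬p3 ∨ p1) ∨ p3), 0
2. ¬((¬p3 ∨ p1) ∨ p3), 0   [¬◇-rule on 1 via 0R0]
3. ¬(¬p3 ∨ p1), 0   [¬∨-rule on 2]
4. ¬p3, 0   [¬∨-rule on 2]
5. p3, 0   [¬∨-rule on 3]
6. ¬p1, 0   [¬∨-rule on 3]
Accessibility: 0R0
Branch closes: p3 and ¬p3 both at 0.
(One branch shown.) All branches close.

Unsatisfiable (every branch closes)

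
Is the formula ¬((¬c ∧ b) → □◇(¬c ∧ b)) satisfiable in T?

Satisfiable

1. ¬((¬c ∧ b) → □◇(¬c ∧ b)), u
2. ¬c ∧ b, u
3. ¬□◇(¬c ∧ b), u
4. ¬c, u
5. b, u
6. ¬◇(¬c ∧ b), v
7. ¬(¬c ∧ b), v
8. ¬b, v
Accessibility: uRu, uRv, vRv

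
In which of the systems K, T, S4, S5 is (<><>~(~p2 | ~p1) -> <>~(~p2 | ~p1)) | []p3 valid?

S4, S5

S4-tableau for the negation ~((<><>~(~p2 | ~p1) -> <>~(~p2 | ~p1)) | []p3):
1. ~((<><>~(~p2 | ~p1) -> <>~(~p2 | ~p1)) | []p3), u
2. ~(<><>~(~p2 | ~p1) -> <>~(~p2 | ~p1)), u
3. ~[]p3, u
4. <><>~(~p2 | ~p1), u
5. ~<>~(~p2 | ~p1), u
6. ~p2 | ~p1, u
7. ~p1, u
8. ~p3, v
9. ~p2 | ~p1, v
10. ~p1, v
11. <>~(~p2 | ~p1), w
12. ~p2 | ~p1, w
13. ~p1, w
14. ~(~p2 | ~p1), x
15. p2, x
16. p1, x
17. ~p2 | ~p1, x
18. ~p1, x
Accessibility: uRu, uRv, uRw, uRx, vRv, wRw, wRx, xRx
Branch closes: p1 and ~p1 both at x.
Every branch closes (one shown): valid in S4, hence also in S5 (every theorem of S4 is a theorem of S5).
T-tableau for the negation ~((<><>~(~p2 | ~p1) -> <>~(~p2 | ~p1)) | []p3):
1. ~((<><>~(~p2 | ~p1) -> <>~(~p2 | ~p1)) | []p3), u
2. ~(<><>~(~p2 | ~p1) -> <>~(~p2 | ~p1)), u
3. ~[]p3, u
4. <><>~(~p2 | ~p1), u
5. ~<>~(~p2 | ~p1), u
6. ~p2 | ~p1, u
7. ~p1, u
8. ~p3, v
9. ~p2 | ~p1, v
10. ~p1, v
11. <>~(~p2 | ~p1), w
12. ~p2 | ~p1, w
13. ~p1, w
14. ~(~p2 | ~p1), x
15. p2, x
16. p1, x
Accessibility: uRu, uRv, uRw, vRv, wRw, wRx, xRx
Complete open branch: countermodel on a T-frame, so not valid in T, nor in K (the same frame is also a K-frame).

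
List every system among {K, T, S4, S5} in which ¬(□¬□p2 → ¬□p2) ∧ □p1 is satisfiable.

T-tableau for the formula:
1. ¬(□¬□p2 → ¬□p2) ∧ □p1, u
2. ¬(□¬□p2 → ¬□p2), u
3. □p1, u
4. □¬□p2, u
5. □p2, u
6. p1, u
7. ¬□p2, u
8. p2, u
9. ¬p2, v
10. p1, v
11. ¬□p2, v
12. p2, v
Accessibility: uRu, uRv, vRv
Branch closes: p2 and ¬p2 both at v.
Every branch closes (one shown): unsatisfiable in T, hence also in S4, S5 (every S4/S5-frame is a T-frame).
K-tableau for the formula:
1. ¬(□¬□p2 → ¬□p2) ∧ □p1, u
2. ¬(□¬□p2 → ¬□p2), u
3. □p1, u
4. □¬□p2, u
5. □p2, u
Complete open branch: satisfiable in K.

K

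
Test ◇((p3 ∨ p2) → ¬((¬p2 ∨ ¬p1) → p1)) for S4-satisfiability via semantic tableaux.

1. ◇((p3 ∨ p2) → ¬((¬p2 ∨ ¬p1) → p1)), 0
2. (p3 ∨ p2) → ¬((¬p2 ∨ ¬p1) → p1), 1
3. ¬((¬p2 ∨ ¬p1) → p1), 1
4. ¬p2 ∨ ¬p1, 1
5. ¬p1, 1
Accessibility: 0R0, 0R1, 1R1

Satisfiable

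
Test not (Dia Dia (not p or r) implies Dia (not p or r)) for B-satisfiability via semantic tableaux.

1. not (Dia Dia (not p or r) implies Dia (not p or r)), u
2. Dia Dia (not p or r), u
3. not Dia (not p or r), u
4. not (not p or r), u
5. p, u
6. not r, u
7. Dia (not p or r), v
8. not (not p or r), v
9. p, v
10. not r, v
11. not p or r, w
12. r, w
Accessibility: uRu, uRv, vRu, vRv, vRw, wRv, wRw

Satisfiable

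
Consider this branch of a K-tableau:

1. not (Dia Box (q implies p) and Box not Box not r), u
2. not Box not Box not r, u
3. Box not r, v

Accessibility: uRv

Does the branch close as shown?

No world carries both an atom and its negation.

No, open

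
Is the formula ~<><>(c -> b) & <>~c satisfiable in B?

Unsatisfiable (every branch closes)

1. ~<><>(c -> b) & <>~c, u
2. ~<><>(c -> b), u   [&-rule on 1]
3. <>~c, u   [&-rule on 1]
4. ~<>(c -> b), u   [~<>-rule on 2 via uRu]
5. ~(c -> b), u   [~<>-rule on 4 via uRu]
6. c, u   [~->-rule on 5]
7. ~b, u   [~->-rule on 5]
8. ~c, v   [<>-rule on 3: fresh world v, uRv]
9. ~<>(c -> b), v   [~<>-rule on 2 via uRv]
10. ~(c -> b), v   [~<>-rule on 4 via uRv]
11. c, v   [~->-rule on 10]
12. ~b, v   [~->-rule on 10]
Accessibility: uRu, uRv, vRu, vRv
Branch closes: c and ~c both at v.
All branches of the tableau close; one closing branch shown above.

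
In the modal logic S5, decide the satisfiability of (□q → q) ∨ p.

1. (□q → q) ∨ p, 0
2. p, 0   [∨-rule on 1 (branches; this branch)]
Accessibility: 0R0

Satisfiable (open branch found)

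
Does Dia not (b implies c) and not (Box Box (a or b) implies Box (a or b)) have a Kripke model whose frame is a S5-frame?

1. Dia not (b implies c) and not (Box Box (a or b) implies Box (a or b)), w0
2. Dia not (b implies c), w0
3. not (Box Box (a or b) implies Box (a or b)), w0
4. Box Box (a or b), w0
5. not Box (a or b), w0
6. Box (a or b), w0
7. a or b, w0
8. b, w0
9. not (b implies c), w1
10. b, w1
11. not c, w1
12. Box (a or b), w1
13. a or b, w1
14. not (a or b), w2
15. not a, w2
16. not b, w2
17. Box (a or b), w2
18. a or b, w2
19. b, w2
Accessibility: w0Rw0, w0Rw1, w0Rw2, w1Rw0, w1Rw1, w1Rw2, w2Rw0, w2Rw1, w2Rw2
Branch closes: b and not b both at w2.
All branches of the tableau close; one closing branch shown above.

Unsatisfiable (every branch closes)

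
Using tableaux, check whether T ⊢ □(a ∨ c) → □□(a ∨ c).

Tableau for the negation ¬(□(a ∨ c) → □□(a ∨ c)):
1. ¬(□(a ∨ c) → □□(a ∨ c)), 0
2. □(a ∨ c), 0
3. ¬□□(a ∨ c), 0
4. a ∨ c, 0
5. c, 0
6. ¬□(a ∨ c), 1
7. a ∨ c, 1
8. c, 1
9. ¬(a ∨ c), 2
10. ¬a, 2
11. ¬c, 2
Accessibility: 0R0, 0R1, 1R1, 1R2, 2R2
The negation has an open branch (countermodel exists).

No, not valid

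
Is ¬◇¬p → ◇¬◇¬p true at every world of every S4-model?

Tableau for the negation ¬(¬◇¬p → ◇¬◇¬p):
1. ¬(¬◇¬p → ◇¬◇¬p), w0
2. ¬◇¬p, w0   [¬→-rule on 1]
3. ¬◇¬◇¬p, w0   [¬→-rule on 1]
4. p, w0   [¬◇-rule on 2 via w0Rw0]
5. ◇¬p, w0   [¬◇-rule on 3 via w0Rw0]
6. ¬p, w1   [◇-rule on 5: fresh world w1, w0Rw1]
7. p, w1   [¬◇-rule on 2 via w0Rw1]
Accessibility: w0Rw0, w0Rw1, w1Rw1
Branch closes: p and ¬p both at w1.
All branches of the negation close; one closing branch shown above.

Yes, valid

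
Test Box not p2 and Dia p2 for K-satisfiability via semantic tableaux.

1. Box not p2 and Dia p2, 0
2. Box not p2, 0
3. Dia p2, 0
4. p2, 1
5. not p2, 1
Accessibility: 0R1
Branch closes: p2 and not p2 both at 1.
(One branch shown.) All branches close.

No, unsatisfiable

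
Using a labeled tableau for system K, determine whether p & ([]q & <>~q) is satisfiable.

No, unsatisfiable

1. p & ([]q & <>~q), w0
2. p, w0
3. []q & <>~q, w0
4. []q, w0
5. <>~q, w0
6. ~q, w1
7. q, w1
Accessibility: w0Rw1
Branch closes: q and ~q both at w1.
Every branch closes; the branch above is one of them.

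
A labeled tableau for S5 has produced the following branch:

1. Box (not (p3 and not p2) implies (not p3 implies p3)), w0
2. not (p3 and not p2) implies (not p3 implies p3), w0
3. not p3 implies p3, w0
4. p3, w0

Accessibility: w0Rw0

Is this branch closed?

No atom appears with both signs at the same world.

Not closed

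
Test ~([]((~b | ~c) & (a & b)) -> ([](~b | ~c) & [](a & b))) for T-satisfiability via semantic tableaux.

1. ~([]((~b | ~c) & (a & b)) -> ([](~b | ~c) & [](a & b))), 0
2. []((~b | ~c) & (a & b)), 0
3. ~([](~b | ~c) & [](a & b)), 0
4. (~b | ~c) & (a & b), 0
5. ~b | ~c, 0
6. a & b, 0
7. a, 0
8. b, 0
9. ~[](~b | ~c), 0
10. ~c, 0
11. ~(~b | ~c), 1
12. b, 1
13. c, 1
14. (~b | ~c) & (a & b), 1
15. ~b | ~c, 1
16. a & b, 1
17. a, 1
18. ~c, 1
Accessibility: 0R0, 0R1, 1R1
Branch closes: c and ~c both at 1.
Every branch closes; the branch above is one of them.

No, unsatisfiable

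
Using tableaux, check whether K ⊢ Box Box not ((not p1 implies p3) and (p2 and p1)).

Tableau for the negation not Box Box not ((not p1 implies p3) and (p2 and p1)):
1. not Box Box not ((not p1 implies p3) and (p2 and p1)), 0
2. not Box not ((not p1 implies p3) and (p2 and p1)), 1   [neg-Box-rule on 1: fresh world 1, 0R1]
3. (not p1 implies p3) and (p2 and p1), 2   [neg-Box-rule on 2: fresh world 2, 1R2]
4. not p1 implies p3, 2   [and-rule on 3]
5. p2 and p1, 2   [and-rule on 3]
6. p2, 2   [and-rule on 5]
7. p1, 2   [and-rule on 5]
8. p3, 2   [implies-rule on 4 (branches; this branch)]
Accessibility: 0R1, 1R2
The negation has an open branch (countermodel exists).

Invalid (countermodel exists)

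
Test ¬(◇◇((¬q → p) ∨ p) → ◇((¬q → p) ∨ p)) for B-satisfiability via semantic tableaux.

Yes, satisfiable

1. ¬(◇◇((¬q → p) ∨ p) → ◇((¬q → p) ∨ p)), 0
2. ◇◇((¬q → p) ∨ p), 0
3. ¬◇((¬q → p) ∨ p), 0
4. ¬((¬q → p) ∨ p), 0
5. ¬(¬q → p), 0
6. ¬p, 0
7. ¬q, 0
8. ◇((¬q → p) ∨ p), 1
9. ¬((¬q → p) ∨ p), 1
10. ¬(¬q → p), 1
11. ¬p, 1
12. ¬q, 1
13. (¬q → p) ∨ p, 2
14. p, 2
Accessibility: 0R0, 0R1, 1R0, 1R1, 1R2, 2R1, 2R2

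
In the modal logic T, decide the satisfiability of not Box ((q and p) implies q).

No, unsatisfiable

1. not Box ((q and p) implies q), w0
2. not ((q and p) implies q), w1
3. q and p, w1
4. not q, w1
5. q, w1
6. p, w1
Accessibility: w0Rw0, w0Rw1, w1Rw1
Branch closes: q and not q both at w1.
(One branch shown.) All branches close.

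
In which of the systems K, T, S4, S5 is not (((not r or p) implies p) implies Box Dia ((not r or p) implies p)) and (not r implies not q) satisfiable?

S4-tableau for the formula:
1. not (((not r or p) implies p) implies Box Dia ((not r or p) implies p)) and (not r implies not q), u
2. not (((not r or p) implies p) implies Box Dia ((not r or p) implies p)), u
3. not r implies not q, u
4. (not r or p) implies p, u
5. not Box Dia ((not r or p) implies p), u
6. not q, u
7. p, u
8. not Dia ((not r or p) implies p), v
9. not ((not r or p) implies p), v
10. not r or p, v
11. not p, v
12. not r, v
Accessibility: uRu, uRv, vRv
Complete open branch: satisfiable in S4, hence also in K, T (this S4-model is also a K-model and a T-model).
S5-tableau for the formula:
1. not (((not r or p) implies p) implies Box Dia ((not r or p) implies p)) and (not r implies not q), u
2. not (((not r or p) implies p) implies Box Dia ((not r or p) implies p)), u
3. not r implies not q, u
4. (not r or p) implies p, u
5. not Box Dia ((not r or p) implies p), u
6. not q, u
7. not (not r or p), u
8. r, u
9. not p, u
10. not Dia ((not r or p) implies p), v
11. not ((not r or p) implies p), u
12. not r or p, u
13. not ((not r or p) implies p), v
14. not r or p, v
15. not p, v
16. p, u
Accessibility: uRu, uRv, vRu, vRv
Branch closes: p and not p both at u.
Every branch closes (one shown): unsatisfiable in S5.

K, T, S4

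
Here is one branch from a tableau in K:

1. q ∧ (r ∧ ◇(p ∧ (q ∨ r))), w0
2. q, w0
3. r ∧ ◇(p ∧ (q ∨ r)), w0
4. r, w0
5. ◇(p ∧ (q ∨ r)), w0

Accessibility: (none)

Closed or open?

No atom appears with both signs at the same world.

No, open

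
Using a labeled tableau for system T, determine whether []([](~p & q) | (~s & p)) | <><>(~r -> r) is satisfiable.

1. []([](~p & q) | (~s & p)) | <><>(~r -> r), u
2. <><>(~r -> r), u   [|-rule on 1 (branches; this branch)]
3. <>(~r -> r), v   [<>-rule on 2: fresh world v, uRv]
4. ~r -> r, w   [<>-rule on 3: fresh world w, vRw]
5. r, w   [->-rule on 4 (branches; this branch)]
Accessibility: uRu, uRv, vRv, vRw, wRw

Satisfiable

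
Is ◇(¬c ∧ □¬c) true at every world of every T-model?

Tableau for the negation ¬◇(¬c ∧ □¬c):
1. ¬◇(¬c ∧ □¬c), u
2. ¬(¬c ∧ □¬c), u
3. ¬□¬c, u
4. c, v
5. ¬(¬c ∧ □¬c), v
6. ¬□¬c, v
7. c, w
Accessibility: uRu, uRv, vRv, vRw, wRw
The negation has an open branch (countermodel exists).

Not valid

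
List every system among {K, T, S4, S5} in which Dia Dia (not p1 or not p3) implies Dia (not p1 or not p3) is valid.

T-tableau for the negation not (Dia Dia (not p1 or not p3) implies Dia (not p1 or not p3)):
1. not (Dia Dia (not p1 or not p3) implies Dia (not p1 or not p3)), 0
2. Dia Dia (not p1 or not p3), 0   [neg-implies-rule on 1]
3. not Dia (not p1 or not p3), 0   [neg-implies-rule on 1]
4. not (not p1 or not p3), 0   [neg-Dia-rule on 3 via 0R0]
5. p1, 0   [neg-or-rule on 4]
6. p3, 0   [neg-or-rule on 4]
7. Dia (not p1 or not p3), 1   [Dia-rule on 2: fresh world 1, 0R1]
8. not (not p1 or not p3), 1   [neg-Dia-rule on 3 via 0R1]
9. p1, 1   [neg-or-rule on 8]
10. p3, 1   [neg-or-rule on 8]
11. not p1 or not p3, 2   [Dia-rule on 7: fresh world 2, 1R2]
12. not p3, 2   [or-rule on 11 (branches; this branch)]
Accessibility: 0R0, 0R1, 1R1, 1R2, 2R2
Complete open branch: countermodel on a T-frame, so not valid in T, nor in K (the same frame is also a K-frame).
S4-tableau for the negation not (Dia Dia (not p1 or not p3) implies Dia (not p1 or not p3)):
1. not (Dia Dia (not p1 or not p3) implies Dia (not p1 or not p3)), 0
2. Dia Dia (not p1 or not p3), 0   [neg-implies-rule on 1]
3. not Dia (not p1 or not p3), 0   [neg-implies-rule on 1]
4. not (not p1 or not p3), 0   [neg-Dia-rule on 3 via 0R0]
5. p1, 0   [neg-or-rule on 4]
6. p3, 0   [neg-or-rule on 4]
7. Dia (not p1 or not p3), 1   [Dia-rule on 2: fresh world 1, 0R1]
8. not (not p1 or not p3), 1   [neg-Dia-rule on 3 via 0R1]
9. p1, 1   [neg-or-rule on 8]
10. p3, 1   [neg-or-rule on 8]
11. not p1 or not p3, 2   [Dia-rule on 7: fresh world 2, 1R2]
12. not (not p1 or not p3), 2   [neg-Dia-rule on 3 via 0R2]
13. p1, 2   [neg-or-rule on 12]
14. p3, 2   [neg-or-rule on 12]
15. not p3, 2   [or-rule on 11 (branches; this branch)]
Accessibility: 0R0, 0R1, 0R2, 1R1, 1R2, 2R2
Branch closes: p3 and not p3 both at 2.
Every branch closes (one shown): valid in S4, hence also in S5 (every theorem of S4 is a theorem of S5).

S4, S5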